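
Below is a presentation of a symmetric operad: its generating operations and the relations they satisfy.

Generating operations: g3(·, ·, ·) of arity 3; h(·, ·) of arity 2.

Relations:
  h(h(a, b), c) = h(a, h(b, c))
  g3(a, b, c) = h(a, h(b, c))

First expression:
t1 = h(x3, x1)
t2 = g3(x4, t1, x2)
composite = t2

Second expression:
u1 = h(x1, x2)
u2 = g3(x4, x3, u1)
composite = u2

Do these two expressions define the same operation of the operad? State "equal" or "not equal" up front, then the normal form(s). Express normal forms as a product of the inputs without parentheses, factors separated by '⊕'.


equal; both compose to x4 ⊕ x3 ⊕ x1 ⊕ x2

The first expression reduces to x4 ⊕ x3 ⊕ x1 ⊕ x2
The second expression reduces to x4 ⊕ x3 ⊕ x1 ⊕ x2
The normal forms match — equal.


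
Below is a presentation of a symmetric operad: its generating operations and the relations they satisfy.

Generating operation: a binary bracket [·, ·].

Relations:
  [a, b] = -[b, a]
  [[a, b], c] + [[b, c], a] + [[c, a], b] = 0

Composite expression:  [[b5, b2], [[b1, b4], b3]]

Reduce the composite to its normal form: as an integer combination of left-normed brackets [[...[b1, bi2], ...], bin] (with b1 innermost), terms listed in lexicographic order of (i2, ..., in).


In the tensor algebra, words opening b1 carry the b1-anchored form.
Composite bracket: [[b5, b2], [[b1, b4], b3]]
Under [a, b] = ab - ba we get 16 signed associative words (2^4 = 16).
The b1-initial words carry the normal form:
  b1b4b3b2b5 appears with sign +1, giving the term +[[[[b1, b4], b3], b2], b5]
  b1b4b3b5b2 appears with sign -1, giving the term -[[[[b1, b4], b3], b5], b2]

[[[[b1, b4], b3], b2], b5] - [[[[b1, b4], b3], b5], b2]


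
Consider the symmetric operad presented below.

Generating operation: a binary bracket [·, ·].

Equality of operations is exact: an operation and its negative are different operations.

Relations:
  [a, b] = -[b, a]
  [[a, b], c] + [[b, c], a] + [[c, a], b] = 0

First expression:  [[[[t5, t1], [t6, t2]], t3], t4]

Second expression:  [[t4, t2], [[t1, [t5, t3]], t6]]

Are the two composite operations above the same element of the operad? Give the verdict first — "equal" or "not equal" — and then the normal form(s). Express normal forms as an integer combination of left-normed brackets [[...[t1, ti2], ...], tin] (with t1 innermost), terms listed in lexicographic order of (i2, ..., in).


not equal; first: [[[[[t1, t5], t2], t6], t3], t4] - [[[[[t1, t5], t6], t2], t3], t4]; second: -[[[[[t1, t3], t5], t6], t2], t4] + [[[[[t1, t3], t5], t6], t4], t2] + [[[[[t1, t5], t3], t6], t2], t4] - [[[[[t1, t5], t3], t6], t4], t2]


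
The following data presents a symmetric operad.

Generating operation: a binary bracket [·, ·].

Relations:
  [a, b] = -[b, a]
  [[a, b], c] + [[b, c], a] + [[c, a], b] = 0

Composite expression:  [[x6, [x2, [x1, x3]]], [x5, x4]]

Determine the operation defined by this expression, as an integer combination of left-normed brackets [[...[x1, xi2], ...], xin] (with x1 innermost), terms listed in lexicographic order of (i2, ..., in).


Left-normed coefficients sit on the x1-initial expansion words.
Composite bracket: [[x6, [x2, [x1, x3]]], [x5, x4]]
Each bracket splits as ab - ba, giving 32 signed words (2^5 = 32).
Keep just the words that open with x1:
  word x1x3x2x6x4x5 has sign -1, contributing -[[[[[x1, x3], x2], x6], x4], x5]
  word x1x3x2x6x5x4 has sign +1, contributing +[[[[[x1, x3], x2], x6], x5], x4]

-[[[[[x1, x3], x2], x6], x4], x5] + [[[[[x1, x3], x2], x6], x5], x4]


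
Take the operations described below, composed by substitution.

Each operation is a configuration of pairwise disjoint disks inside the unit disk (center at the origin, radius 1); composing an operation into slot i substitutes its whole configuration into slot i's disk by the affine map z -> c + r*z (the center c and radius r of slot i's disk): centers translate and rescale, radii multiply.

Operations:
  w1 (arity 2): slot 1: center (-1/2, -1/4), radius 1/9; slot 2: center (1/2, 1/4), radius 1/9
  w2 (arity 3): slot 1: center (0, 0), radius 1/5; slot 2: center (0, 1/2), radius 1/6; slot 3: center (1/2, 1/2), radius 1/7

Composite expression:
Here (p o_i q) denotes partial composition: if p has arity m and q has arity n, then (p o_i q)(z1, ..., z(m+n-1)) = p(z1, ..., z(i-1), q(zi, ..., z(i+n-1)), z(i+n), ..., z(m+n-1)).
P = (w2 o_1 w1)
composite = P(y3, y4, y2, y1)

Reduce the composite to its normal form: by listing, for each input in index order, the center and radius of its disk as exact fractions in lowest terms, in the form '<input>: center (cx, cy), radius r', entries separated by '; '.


y1: center (1/2, 1/2), radius 1/7; y2: center (0, 1/2), radius 1/6; y3: center (-1/10, -1/20), radius 1/45; y4: center (1/10, 1/20), radius 1/45

Follow each y-input down from w2: c' goes to c + r*c', radius to r*r'.
tracing y3 down its 2-map path: center (-1/10, -1/20), radius 1/45
tracing y4 down its 2-map path: center (1/10, 1/20), radius 1/45
tracing y2 down its 1-map path: center (0, 1/2), radius 1/6
tracing y1 down its 1-map path: center (1/2, 1/2), radius 1/7


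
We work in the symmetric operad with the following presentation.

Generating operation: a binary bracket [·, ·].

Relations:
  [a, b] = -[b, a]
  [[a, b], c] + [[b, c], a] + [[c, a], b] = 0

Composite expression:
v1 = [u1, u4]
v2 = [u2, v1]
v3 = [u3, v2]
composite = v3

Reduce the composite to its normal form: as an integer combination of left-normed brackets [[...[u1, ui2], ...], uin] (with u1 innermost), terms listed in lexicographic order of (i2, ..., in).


[[[u1, u4], u2], u3]

Antisymmetry and Jacobi reduce to u1-anchored left-normed brackets.
Composite bracket: [u3, [u2, [u1, u4]]]
Applying ab - ba throughout gives 8 signed words (2^3 = 8).
Keep just the words that open with u1:
  sign of u1u4u2u3 is +1, so it contributes +[[[u1, u4], u2], u3]


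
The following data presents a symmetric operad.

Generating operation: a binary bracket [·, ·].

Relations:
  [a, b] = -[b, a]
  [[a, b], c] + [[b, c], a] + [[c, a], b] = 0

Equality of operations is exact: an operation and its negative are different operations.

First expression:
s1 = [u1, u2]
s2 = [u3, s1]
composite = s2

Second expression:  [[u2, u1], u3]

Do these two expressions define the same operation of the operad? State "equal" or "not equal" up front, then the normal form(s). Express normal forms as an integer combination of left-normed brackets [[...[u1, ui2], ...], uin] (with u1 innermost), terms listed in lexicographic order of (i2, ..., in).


equal — both sides give -[[u1, u2], u3]


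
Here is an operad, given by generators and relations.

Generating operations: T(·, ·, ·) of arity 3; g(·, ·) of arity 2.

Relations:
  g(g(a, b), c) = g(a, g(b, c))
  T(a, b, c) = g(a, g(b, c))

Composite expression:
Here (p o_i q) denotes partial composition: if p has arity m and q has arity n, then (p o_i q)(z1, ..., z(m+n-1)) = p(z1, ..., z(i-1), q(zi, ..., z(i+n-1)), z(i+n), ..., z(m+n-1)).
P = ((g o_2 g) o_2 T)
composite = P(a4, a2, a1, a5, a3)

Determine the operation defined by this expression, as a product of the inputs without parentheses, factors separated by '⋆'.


Associativity of g dissolves the nesting; only the a-input order survives.
T(a2, a1, a5) linearizes to a2 ⋆ a1 ⋆ a5
g(T(a2, a1, a5), a3) linearizes to a2 ⋆ a1 ⋆ a5 ⋆ a3
g(a4, g(T(a2, a1, a5), a3)) linearizes to a4 ⋆ a2 ⋆ a1 ⋆ a5 ⋆ a3

a4 ⋆ a2 ⋆ a1 ⋆ a5 ⋆ a3


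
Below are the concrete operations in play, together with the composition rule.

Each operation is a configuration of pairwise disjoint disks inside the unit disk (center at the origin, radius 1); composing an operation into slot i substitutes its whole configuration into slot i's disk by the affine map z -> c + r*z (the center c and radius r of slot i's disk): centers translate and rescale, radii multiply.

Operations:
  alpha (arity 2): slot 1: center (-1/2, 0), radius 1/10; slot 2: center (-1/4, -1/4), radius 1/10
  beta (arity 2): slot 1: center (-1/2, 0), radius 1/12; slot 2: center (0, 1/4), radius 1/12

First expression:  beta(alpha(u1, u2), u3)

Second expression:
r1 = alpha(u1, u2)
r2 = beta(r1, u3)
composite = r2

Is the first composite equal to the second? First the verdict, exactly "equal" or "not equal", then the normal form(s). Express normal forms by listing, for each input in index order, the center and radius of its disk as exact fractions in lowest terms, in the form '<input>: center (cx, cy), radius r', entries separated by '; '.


equal: each reduces to u1: center (-13/24, 0), radius 1/120; u2: center (-25/48, -1/48), radius 1/120; u3: center (0, 1/4), radius 1/12

The first expression, normalized: u1: center (-13/24, 0), radius 1/120; u2: center (-25/48, -1/48), radius 1/120; u3: center (0, 1/4), radius 1/12
The second expression, normalized: u1: center (-13/24, 0), radius 1/120; u2: center (-25/48, -1/48), radius 1/120; u3: center (0, 1/4), radius 1/12
Identical normal forms: equal.


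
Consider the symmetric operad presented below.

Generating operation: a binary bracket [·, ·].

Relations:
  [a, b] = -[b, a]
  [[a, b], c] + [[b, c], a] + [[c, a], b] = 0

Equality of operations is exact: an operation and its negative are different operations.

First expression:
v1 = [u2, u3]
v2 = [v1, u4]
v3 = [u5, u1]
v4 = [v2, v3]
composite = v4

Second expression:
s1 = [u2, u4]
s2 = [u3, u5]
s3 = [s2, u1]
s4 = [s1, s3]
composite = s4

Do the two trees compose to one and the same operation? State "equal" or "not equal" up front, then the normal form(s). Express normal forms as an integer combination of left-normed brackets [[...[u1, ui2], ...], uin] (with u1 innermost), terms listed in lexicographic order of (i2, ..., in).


not equal — first [[[[u1, u5], u2], u3], u4] - [[[[u1, u5], u3], u2], u4] - [[[[u1, u5], u4], u2], u3] + [[[[u1, u5], u4], u3], u2], second [[[[u1, u3], u5], u2], u4] - [[[[u1, u3], u5], u4], u2] - [[[[u1, u5], u3], u2], u4] + [[[[u1, u5], u3], u4], u2]


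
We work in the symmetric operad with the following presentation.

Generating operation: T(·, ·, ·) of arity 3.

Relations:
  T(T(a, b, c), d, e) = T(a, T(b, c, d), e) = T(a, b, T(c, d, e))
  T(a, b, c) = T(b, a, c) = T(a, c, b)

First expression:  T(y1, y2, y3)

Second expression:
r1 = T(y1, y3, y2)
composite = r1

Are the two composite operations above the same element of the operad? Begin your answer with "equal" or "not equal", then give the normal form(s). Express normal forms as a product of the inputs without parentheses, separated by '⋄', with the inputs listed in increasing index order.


The first expression, normalized: y1 ⋄ y2 ⋄ y3
The second expression, normalized: y1 ⋄ y2 ⋄ y3
The normal forms match — equal.

equal; the common form is y1 ⋄ y2 ⋄ y3


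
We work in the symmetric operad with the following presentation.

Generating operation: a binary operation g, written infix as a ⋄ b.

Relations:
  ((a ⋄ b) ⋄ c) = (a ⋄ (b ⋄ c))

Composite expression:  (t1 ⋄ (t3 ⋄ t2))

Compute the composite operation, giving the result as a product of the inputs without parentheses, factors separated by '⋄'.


t1 ⋄ t3 ⋄ t2

All parenthesizations of g agree; list the t-inputs left to right.
(t3 ⋄ t2) unparenthesizes to t3 ⋄ t2
(t1 ⋄ (t3 ⋄ t2)) unparenthesizes to t1 ⋄ t3 ⋄ t2


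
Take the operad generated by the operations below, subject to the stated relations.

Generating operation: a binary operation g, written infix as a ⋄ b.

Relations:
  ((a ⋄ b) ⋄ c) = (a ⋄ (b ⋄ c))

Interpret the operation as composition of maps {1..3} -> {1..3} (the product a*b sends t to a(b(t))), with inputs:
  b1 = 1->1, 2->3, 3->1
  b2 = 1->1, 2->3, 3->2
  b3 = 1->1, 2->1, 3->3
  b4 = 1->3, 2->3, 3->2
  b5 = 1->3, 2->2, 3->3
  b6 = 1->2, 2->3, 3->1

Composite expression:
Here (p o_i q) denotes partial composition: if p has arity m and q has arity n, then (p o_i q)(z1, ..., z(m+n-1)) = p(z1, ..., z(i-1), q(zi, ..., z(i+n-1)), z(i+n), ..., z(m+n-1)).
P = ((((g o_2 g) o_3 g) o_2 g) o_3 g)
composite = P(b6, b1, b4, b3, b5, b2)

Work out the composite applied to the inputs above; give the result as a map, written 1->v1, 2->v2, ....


1->1, 2->1, 3->2


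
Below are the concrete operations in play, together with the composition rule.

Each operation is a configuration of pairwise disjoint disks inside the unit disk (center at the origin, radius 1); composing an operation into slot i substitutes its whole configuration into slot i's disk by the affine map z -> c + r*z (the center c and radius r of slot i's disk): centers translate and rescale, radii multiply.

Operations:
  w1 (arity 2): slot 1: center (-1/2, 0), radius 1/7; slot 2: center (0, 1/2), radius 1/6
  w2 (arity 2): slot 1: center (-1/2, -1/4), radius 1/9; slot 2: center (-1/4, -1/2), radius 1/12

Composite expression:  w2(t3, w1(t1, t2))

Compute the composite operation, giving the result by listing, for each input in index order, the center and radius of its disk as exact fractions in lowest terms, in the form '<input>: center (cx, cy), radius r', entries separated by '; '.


Nesting under w2 composes maps z -> c + r*z down each t-path.
tracing t3 down its 1-map path: center (-1/2, -1/4), radius 1/9
tracing t1 down its 2-map path: center (-7/24, -1/2), radius 1/84
tracing t2 down its 2-map path: center (-1/4, -11/24), radius 1/72

t1: center (-7/24, -1/2), radius 1/84; t2: center (-1/4, -11/24), radius 1/72; t3: center (-1/2, -1/4), radius 1/9


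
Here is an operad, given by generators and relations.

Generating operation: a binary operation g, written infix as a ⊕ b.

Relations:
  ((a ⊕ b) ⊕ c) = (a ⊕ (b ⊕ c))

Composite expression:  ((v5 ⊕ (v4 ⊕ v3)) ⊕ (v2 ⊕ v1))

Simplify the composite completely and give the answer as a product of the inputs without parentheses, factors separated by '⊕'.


All parenthesizations of g agree; list the v-inputs left to right.
(v4 ⊕ v3) linearizes to v4 ⊕ v3
(v5 ⊕ (v4 ⊕ v3)) linearizes to v5 ⊕ v4 ⊕ v3
(v2 ⊕ v1) linearizes to v2 ⊕ v1
((v5 ⊕ (v4 ⊕ v3)) ⊕ (v2 ⊕ v1)) linearizes to v5 ⊕ v4 ⊕ v3 ⊕ v2 ⊕ v1

v5 ⊕ v4 ⊕ v3 ⊕ v2 ⊕ v1


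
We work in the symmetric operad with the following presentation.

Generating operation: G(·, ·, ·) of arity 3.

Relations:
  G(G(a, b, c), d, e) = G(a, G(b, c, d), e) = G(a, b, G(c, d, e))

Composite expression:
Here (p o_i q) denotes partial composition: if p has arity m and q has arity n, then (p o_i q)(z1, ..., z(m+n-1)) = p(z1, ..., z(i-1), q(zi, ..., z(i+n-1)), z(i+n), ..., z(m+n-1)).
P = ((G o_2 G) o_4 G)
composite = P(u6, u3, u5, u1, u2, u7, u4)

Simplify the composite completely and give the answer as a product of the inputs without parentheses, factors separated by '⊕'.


u6 ⊕ u3 ⊕ u5 ⊕ u1 ⊕ u2 ⊕ u7 ⊕ u4

All parenthesizations of G agree; list the u-inputs left to right.
G(u1, u2, u7) reduces to u1 ⊕ u2 ⊕ u7
G(u3, u5, G(u1, u2, u7)) reduces to u3 ⊕ u5 ⊕ u1 ⊕ u2 ⊕ u7
G(u6, G(u3, u5, G(u1, u2, u7)), u4) reduces to u6 ⊕ u3 ⊕ u5 ⊕ u1 ⊕ u2 ⊕ u7 ⊕ u4


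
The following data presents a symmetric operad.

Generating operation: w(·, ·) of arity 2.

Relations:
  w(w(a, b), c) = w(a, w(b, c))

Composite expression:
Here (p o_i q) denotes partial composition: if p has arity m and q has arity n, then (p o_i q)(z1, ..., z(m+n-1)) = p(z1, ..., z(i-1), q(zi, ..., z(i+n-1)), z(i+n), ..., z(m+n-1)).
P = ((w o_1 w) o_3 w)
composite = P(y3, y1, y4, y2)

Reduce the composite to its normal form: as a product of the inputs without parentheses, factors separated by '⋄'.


y3 ⋄ y1 ⋄ y4 ⋄ y2

The w-tree's shape is irrelevant; the y-reading-order decides.
w(y3, y1) reduces to y3 ⋄ y1
w(y4, y2) reduces to y4 ⋄ y2
w(w(y3, y1), w(y4, y2)) reduces to y3 ⋄ y1 ⋄ y4 ⋄ y2


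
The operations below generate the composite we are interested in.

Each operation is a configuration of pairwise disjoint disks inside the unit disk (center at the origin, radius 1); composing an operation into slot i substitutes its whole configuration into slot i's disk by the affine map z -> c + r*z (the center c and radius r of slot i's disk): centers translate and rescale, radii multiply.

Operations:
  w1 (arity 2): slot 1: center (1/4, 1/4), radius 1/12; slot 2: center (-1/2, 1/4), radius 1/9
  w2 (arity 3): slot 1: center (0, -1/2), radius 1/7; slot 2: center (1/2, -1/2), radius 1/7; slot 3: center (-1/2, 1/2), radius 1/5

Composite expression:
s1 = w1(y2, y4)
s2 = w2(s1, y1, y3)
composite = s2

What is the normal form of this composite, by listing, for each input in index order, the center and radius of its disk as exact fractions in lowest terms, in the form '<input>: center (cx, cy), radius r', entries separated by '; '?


y1: center (1/2, -1/2), radius 1/7; y2: center (1/28, -13/28), radius 1/84; y3: center (-1/2, 1/2), radius 1/5; y4: center (-1/14, -13/28), radius 1/63


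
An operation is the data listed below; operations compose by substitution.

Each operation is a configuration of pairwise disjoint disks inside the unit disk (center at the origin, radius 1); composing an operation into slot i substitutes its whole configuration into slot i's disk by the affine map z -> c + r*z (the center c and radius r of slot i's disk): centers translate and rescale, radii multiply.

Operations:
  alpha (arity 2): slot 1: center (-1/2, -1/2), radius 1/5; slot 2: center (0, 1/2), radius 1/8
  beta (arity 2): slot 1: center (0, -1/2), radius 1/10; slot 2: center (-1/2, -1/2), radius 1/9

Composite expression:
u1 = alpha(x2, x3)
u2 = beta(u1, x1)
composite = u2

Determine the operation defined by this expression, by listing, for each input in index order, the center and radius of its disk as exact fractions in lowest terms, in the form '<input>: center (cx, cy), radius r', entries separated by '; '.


Affine substitution under beta: radii multiply and x-centers shift.
tracing x2 down its 2-map path: center (-1/20, -11/20), radius 1/50
tracing x3 down its 2-map path: center (0, -9/20), radius 1/80
tracing x1 down its 1-map path: center (-1/2, -1/2), radius 1/9

x1: center (-1/2, -1/2), radius 1/9; x2: center (-1/20, -11/20), radius 1/50; x3: center (0, -9/20), radius 1/80


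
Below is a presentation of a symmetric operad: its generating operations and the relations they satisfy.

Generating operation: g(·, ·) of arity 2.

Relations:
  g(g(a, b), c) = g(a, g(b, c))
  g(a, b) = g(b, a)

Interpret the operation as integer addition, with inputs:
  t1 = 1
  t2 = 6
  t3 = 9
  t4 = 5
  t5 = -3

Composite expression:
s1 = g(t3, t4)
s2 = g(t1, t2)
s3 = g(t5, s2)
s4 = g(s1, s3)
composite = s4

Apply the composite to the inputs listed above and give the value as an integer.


18


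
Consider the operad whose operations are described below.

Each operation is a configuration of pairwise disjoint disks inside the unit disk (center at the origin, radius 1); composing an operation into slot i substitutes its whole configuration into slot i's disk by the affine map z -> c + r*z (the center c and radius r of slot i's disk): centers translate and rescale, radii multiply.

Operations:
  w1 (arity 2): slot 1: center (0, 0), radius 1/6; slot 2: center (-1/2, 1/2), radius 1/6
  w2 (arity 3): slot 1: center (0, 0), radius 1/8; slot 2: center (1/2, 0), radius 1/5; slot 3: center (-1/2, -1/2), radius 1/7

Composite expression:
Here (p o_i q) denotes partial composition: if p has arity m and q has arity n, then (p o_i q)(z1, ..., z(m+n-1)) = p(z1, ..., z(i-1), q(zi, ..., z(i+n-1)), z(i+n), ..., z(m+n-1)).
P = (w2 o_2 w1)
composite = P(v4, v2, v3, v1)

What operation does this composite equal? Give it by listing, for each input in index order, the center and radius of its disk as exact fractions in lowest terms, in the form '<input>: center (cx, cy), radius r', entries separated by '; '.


Each v-disk chains the slot maps above it in w2; radii multiply.
input v4: applying the 1 nested substitution gives center (0, 0), radius 1/8
input v2: applying the 2 nested substitutions gives center (1/2, 0), radius 1/30
input v3: applying the 2 nested substitutions gives center (2/5, 1/10), radius 1/30
input v1: applying the 1 nested substitution gives center (-1/2, -1/2), radius 1/7

v1: center (-1/2, -1/2), radius 1/7; v2: center (1/2, 0), radius 1/30; v3: center (2/5, 1/10), radius 1/30; v4: center (0, 0), radius 1/8


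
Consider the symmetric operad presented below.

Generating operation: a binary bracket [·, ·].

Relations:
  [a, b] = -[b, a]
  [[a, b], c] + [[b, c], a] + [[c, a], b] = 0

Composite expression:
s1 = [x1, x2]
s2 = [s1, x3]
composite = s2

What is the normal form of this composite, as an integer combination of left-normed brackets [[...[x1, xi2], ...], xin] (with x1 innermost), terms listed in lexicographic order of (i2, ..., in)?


[[x1, x2], x3]


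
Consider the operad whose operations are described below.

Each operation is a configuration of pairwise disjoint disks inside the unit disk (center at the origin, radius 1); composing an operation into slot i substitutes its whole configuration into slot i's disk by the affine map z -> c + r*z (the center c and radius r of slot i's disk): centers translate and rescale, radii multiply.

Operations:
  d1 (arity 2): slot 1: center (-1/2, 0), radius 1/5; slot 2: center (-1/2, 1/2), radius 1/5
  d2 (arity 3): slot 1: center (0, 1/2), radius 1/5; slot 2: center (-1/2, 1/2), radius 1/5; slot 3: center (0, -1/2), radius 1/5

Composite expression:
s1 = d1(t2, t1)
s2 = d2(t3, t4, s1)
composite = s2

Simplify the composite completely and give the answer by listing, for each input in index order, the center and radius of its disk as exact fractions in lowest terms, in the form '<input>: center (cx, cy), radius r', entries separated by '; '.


t1: center (-1/10, -2/5), radius 1/25; t2: center (-1/10, -1/2), radius 1/25; t3: center (0, 1/2), radius 1/5; t4: center (-1/2, 1/2), radius 1/5


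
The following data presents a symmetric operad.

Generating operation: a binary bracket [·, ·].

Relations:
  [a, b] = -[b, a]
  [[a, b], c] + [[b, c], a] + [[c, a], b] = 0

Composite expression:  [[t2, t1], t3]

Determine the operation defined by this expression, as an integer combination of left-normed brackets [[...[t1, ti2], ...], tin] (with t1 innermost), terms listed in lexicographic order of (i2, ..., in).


-[[t1, t2], t3]


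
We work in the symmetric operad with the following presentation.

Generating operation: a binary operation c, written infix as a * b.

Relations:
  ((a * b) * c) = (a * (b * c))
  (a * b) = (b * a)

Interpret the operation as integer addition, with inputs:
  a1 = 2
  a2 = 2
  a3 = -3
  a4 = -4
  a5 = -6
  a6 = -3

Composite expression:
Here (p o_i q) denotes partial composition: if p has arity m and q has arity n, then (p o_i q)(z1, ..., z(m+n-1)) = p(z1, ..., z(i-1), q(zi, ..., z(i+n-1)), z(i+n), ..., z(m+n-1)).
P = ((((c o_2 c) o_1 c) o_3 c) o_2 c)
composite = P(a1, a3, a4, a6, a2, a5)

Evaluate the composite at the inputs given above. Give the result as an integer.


-12


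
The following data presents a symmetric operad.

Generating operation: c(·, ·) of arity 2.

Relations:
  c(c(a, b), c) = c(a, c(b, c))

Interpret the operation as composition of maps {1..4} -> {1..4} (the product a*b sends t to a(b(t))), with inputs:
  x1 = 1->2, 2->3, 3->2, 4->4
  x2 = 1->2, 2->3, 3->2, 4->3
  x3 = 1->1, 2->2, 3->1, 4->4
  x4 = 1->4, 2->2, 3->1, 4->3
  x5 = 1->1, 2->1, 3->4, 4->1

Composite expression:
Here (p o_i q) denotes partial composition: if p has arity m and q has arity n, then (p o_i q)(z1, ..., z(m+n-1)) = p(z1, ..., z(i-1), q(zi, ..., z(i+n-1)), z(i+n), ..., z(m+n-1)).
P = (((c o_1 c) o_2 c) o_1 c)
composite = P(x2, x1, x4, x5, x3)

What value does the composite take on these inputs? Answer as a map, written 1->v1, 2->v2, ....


c(x2, x1) = 1->3, 2->2, 3->3, 4->3
c(x4, x5) = 1->4, 2->4, 3->3, 4->4
c(c(x2, x1), c(x4, x5)) = 1->3, 2->3, 3->3, 4->3
c(c(c(x2, x1), c(x4, x5)), x3) = 1->3, 2->3, 3->3, 4->3

1->3, 2->3, 3->3, 4->3


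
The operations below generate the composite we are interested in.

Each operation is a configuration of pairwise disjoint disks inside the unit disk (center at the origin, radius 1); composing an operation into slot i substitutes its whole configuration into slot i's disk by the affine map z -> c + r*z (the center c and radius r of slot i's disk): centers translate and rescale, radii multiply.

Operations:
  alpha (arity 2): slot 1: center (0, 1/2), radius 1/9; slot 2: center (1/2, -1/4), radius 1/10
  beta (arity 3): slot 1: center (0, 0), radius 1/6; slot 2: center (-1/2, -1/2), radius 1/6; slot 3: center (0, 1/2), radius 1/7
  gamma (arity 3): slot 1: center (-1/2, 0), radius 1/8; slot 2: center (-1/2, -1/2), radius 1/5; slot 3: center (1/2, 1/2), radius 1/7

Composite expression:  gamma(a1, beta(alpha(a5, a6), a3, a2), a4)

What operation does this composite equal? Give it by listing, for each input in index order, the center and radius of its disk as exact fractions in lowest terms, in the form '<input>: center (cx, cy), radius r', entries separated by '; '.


a1: center (-1/2, 0), radius 1/8; a2: center (-1/2, -2/5), radius 1/35; a3: center (-3/5, -3/5), radius 1/30; a4: center (1/2, 1/2), radius 1/7; a5: center (-1/2, -29/60), radius 1/270; a6: center (-29/60, -61/120), radius 1/300

Each a-disk chains the slot maps above it in gamma; radii multiply.
tracing a1 down its 1-map path: center (-1/2, 0), radius 1/8
tracing a5 down its 3-map path: center (-1/2, -29/60), radius 1/270
tracing a6 down its 3-map path: center (-29/60, -61/120), radius 1/300
tracing a3 down its 2-map path: center (-3/5, -3/5), radius 1/30
tracing a2 down its 2-map path: center (-1/2, -2/5), radius 1/35
tracing a4 down its 1-map path: center (1/2, 1/2), radius 1/7


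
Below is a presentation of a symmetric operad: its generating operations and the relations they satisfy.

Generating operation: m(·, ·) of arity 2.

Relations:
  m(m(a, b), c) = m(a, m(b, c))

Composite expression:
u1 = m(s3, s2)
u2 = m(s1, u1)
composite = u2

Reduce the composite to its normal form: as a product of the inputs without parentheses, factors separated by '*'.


s1 * s3 * s2

Associativity of m dissolves the nesting; only the s-input order survives.
m(s3, s2) linearizes to s3 * s2
m(s1, m(s3, s2)) linearizes to s1 * s3 * s2


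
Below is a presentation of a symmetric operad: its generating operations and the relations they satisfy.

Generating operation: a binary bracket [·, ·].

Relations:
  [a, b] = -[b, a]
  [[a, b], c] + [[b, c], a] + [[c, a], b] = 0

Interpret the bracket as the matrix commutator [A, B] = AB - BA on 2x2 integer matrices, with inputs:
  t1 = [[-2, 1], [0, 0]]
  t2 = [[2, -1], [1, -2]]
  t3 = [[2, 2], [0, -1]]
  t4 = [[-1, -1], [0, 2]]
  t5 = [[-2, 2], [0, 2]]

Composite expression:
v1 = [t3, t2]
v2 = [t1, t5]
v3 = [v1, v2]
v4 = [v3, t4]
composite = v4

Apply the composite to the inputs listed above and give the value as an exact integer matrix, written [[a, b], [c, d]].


[[0, 0], [0, 0]]

[t3, t2] = [[2, -11], [-3, -2]]
[t1, t5] = [[0, 0], [0, 0]]
[[t3, t2], [t1, t5]] = [[0, 0], [0, 0]]
[[[t3, t2], [t1, t5]], t4] = [[0, 0], [0, 0]]


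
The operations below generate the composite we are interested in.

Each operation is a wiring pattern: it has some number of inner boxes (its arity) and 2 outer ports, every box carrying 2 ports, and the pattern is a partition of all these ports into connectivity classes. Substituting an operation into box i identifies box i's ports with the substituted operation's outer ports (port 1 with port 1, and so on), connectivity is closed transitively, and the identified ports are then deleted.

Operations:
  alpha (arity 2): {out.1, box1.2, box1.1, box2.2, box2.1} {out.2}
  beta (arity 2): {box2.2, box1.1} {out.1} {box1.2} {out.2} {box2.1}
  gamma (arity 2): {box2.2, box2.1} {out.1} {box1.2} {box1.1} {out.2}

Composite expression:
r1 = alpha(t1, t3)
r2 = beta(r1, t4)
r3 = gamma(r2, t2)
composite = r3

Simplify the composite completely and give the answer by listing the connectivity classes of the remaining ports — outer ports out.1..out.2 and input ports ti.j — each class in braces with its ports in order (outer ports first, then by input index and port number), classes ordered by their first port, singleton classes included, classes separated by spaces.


{out.1} {out.2} {t1.1, t1.2, t3.1, t3.2, t4.2} {t2.1, t2.2} {t4.1}

Substituting into gamma glues patterns; closure does the rest.
composing alpha on (t1, t3), with out.j its own outer ports: {out.1, t1.1, t1.2, t3.1, t3.2} {out.2}
composing beta on (t1, t3, t4), with out.j its own outer ports: {out.1} {out.2} {t1.1, t1.2, t3.1, t3.2, t4.2} {t4.1}
composing gamma on (t1, t3, t4, t2), with out.j its own outer ports: {out.1} {out.2} {t1.1, t1.2, t3.1, t3.2, t4.2} {t2.1, t2.2} {t4.1}


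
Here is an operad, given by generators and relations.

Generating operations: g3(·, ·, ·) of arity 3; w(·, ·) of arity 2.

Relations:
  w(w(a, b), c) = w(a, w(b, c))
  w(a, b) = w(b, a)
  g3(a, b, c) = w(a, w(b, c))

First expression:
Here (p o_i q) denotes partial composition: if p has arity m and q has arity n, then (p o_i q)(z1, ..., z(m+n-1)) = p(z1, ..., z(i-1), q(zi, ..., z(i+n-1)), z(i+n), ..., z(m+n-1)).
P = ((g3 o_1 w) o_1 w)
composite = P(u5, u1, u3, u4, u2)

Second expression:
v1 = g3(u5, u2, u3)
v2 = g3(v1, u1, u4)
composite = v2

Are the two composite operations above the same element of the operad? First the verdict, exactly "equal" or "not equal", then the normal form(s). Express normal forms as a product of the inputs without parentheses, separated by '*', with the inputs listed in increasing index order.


equal; the common form is u1 * u2 * u3 * u4 * u5

In normal form, the first expression is u1 * u2 * u3 * u4 * u5
In normal form, the second expression is u1 * u2 * u3 * u4 * u5
Identical normal forms: equal.


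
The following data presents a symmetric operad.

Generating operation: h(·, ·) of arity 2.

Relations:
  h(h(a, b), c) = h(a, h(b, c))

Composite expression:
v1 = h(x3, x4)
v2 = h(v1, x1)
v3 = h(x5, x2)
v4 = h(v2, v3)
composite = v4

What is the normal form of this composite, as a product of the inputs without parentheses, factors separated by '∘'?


x3 ∘ x4 ∘ x1 ∘ x5 ∘ x2

All parenthesizations of h agree; list the x-inputs left to right.
h(x3, x4) flattens to x3 ∘ x4
h(h(x3, x4), x1) flattens to x3 ∘ x4 ∘ x1
h(x5, x2) flattens to x5 ∘ x2
h(h(h(x3, x4), x1), h(x5, x2)) flattens to x3 ∘ x4 ∘ x1 ∘ x5 ∘ x2


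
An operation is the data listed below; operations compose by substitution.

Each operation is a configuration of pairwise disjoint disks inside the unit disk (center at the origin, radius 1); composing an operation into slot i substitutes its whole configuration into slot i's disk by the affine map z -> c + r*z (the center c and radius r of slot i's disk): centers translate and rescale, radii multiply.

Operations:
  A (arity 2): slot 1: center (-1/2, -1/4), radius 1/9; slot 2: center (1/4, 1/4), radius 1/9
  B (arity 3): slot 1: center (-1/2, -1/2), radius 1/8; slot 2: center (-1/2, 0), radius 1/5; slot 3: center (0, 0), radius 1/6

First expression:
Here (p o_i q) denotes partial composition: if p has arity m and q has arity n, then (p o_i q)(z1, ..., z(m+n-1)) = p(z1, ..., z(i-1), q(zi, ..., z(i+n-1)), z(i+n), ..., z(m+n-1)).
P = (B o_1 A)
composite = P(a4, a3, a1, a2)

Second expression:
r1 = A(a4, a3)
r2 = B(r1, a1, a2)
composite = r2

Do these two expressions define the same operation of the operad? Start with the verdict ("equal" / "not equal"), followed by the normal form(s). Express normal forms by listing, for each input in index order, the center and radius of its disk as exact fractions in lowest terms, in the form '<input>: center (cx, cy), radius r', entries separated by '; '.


equal: each reduces to a1: center (-1/2, 0), radius 1/5; a2: center (0, 0), radius 1/6; a3: center (-15/32, -15/32), radius 1/72; a4: center (-9/16, -17/32), radius 1/72

The first expression, normalized: a1: center (-1/2, 0), radius 1/5; a2: center (0, 0), radius 1/6; a3: center (-15/32, -15/32), radius 1/72; a4: center (-9/16, -17/32), radius 1/72
The second expression, normalized: a1: center (-1/2, 0), radius 1/5; a2: center (0, 0), radius 1/6; a3: center (-15/32, -15/32), radius 1/72; a4: center (-9/16, -17/32), radius 1/72
One common form — equal.


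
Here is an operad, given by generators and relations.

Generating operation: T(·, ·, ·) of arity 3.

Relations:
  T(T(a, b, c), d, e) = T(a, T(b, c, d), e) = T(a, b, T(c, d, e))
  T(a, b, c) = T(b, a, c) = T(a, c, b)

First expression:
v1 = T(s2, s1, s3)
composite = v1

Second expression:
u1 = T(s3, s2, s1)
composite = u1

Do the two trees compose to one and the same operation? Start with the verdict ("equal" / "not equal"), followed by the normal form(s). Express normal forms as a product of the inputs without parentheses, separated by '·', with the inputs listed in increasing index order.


In normal form, the first expression is s1 · s2 · s3
In normal form, the second expression is s1 · s2 · s3
Identical normal forms: equal.

equal — both sides give s1 · s2 · s3


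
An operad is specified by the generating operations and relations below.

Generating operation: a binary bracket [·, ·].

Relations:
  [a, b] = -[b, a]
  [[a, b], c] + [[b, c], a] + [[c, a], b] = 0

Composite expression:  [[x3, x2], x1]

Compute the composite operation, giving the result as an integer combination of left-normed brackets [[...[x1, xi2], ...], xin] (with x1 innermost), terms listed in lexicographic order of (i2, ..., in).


[[x1, x2], x3] - [[x1, x3], x2]

A multilinear Lie element is pinned by x1-initial words (x1 innermost).
Composite bracket: [[x3, x2], x1]
Full expansion: 4 signed words from ab - ba (2^2 = 4).
Keep just the words that open with x1:
  x1x2x3 appears with sign +1, giving the term +[[x1, x2], x3]
  x1x3x2 appears with sign -1, giving the term -[[x1, x3], x2]


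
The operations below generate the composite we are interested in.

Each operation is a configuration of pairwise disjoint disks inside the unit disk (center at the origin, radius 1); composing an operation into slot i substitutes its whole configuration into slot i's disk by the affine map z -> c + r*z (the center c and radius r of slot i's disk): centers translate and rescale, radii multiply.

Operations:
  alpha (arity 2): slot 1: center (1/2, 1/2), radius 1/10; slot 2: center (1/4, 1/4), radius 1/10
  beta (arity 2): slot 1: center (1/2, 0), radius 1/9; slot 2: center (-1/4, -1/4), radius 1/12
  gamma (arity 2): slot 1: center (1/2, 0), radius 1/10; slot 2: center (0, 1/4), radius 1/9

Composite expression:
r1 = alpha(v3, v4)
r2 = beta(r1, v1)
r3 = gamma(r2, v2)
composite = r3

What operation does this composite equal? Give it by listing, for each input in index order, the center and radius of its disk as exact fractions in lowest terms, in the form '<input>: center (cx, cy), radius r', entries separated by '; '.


v1: center (19/40, -1/40), radius 1/120; v2: center (0, 1/4), radius 1/9; v3: center (5/9, 1/180), radius 1/900; v4: center (199/360, 1/360), radius 1/900

Only the slot chain above each v matters under gamma; compose those maps.
input v3: applying the 3 nested substitutions gives center (5/9, 1/180), radius 1/900
input v4: applying the 3 nested substitutions gives center (199/360, 1/360), radius 1/900
input v1: applying the 2 nested substitutions gives center (19/40, -1/40), radius 1/120
input v2: applying the 1 nested substitution gives center (0, 1/4), radius 1/9


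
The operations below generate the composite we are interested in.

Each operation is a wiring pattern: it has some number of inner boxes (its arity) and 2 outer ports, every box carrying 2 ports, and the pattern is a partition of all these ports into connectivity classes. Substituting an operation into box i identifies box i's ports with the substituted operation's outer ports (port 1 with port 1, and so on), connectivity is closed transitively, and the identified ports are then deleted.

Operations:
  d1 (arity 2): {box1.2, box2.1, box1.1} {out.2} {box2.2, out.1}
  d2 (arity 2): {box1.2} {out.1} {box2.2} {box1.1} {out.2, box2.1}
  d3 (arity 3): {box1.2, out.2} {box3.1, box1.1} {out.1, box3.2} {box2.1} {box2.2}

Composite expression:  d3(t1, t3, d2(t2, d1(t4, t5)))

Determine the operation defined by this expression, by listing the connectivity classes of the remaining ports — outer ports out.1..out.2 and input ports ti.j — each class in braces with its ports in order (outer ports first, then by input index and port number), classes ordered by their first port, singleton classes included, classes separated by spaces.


{out.1, t5.2} {out.2, t1.2} {t1.1} {t2.1} {t2.2} {t3.1} {t3.2} {t4.1, t4.2, t5.1}

Connectivity passes through glued d3-boundaries; trace each wire chain.
composing d1 on (t4, t5), with out.j its own outer ports: {out.1, t5.2} {out.2} {t4.1, t4.2, t5.1}
composing d2 on (t2, t4, t5), with out.j its own outer ports: {out.1} {out.2, t5.2} {t2.1} {t2.2} {t4.1, t4.2, t5.1}
composing d3 on (t1, t3, t2, t4, t5), with out.j its own outer ports: {out.1, t5.2} {out.2, t1.2} {t1.1} {t2.1} {t2.2} {t3.1} {t3.2} {t4.1, t4.2, t5.1}


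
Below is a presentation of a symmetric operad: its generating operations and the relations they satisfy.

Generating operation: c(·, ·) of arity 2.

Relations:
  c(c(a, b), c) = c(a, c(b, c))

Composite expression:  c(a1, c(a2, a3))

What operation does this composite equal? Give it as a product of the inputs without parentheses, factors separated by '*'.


a1 * a2 * a3


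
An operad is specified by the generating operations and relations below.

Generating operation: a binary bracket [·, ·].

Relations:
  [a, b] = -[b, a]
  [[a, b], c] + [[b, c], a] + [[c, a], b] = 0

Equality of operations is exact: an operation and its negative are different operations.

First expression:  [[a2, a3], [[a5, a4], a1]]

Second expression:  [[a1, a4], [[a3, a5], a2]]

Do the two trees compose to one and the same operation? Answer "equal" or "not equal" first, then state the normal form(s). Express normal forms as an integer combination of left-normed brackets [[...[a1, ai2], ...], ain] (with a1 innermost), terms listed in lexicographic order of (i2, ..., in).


Reducing the first expression gives -[[[[a1, a4], a5], a2], a3] + [[[[a1, a4], a5], a3], a2] + [[[[a1, a5], a4], a2], a3] - [[[[a1, a5], a4], a3], a2]
Reducing the second expression gives -[[[[a1, a4], a2], a3], a5] + [[[[a1, a4], a2], a5], a3] + [[[[a1, a4], a3], a5], a2] - [[[[a1, a4], a5], a3], a2]
Distinct normal forms: not equal.

not equal — first -[[[[a1, a4], a5], a2], a3] + [[[[a1, a4], a5], a3], a2] + [[[[a1, a5], a4], a2], a3] - [[[[a1, a5], a4], a3], a2], second -[[[[a1, a4], a2], a3], a5] + [[[[a1, a4], a2], a5], a3] + [[[[a1, a4], a3], a5], a2] - [[[[a1, a4], a5], a3], a2]


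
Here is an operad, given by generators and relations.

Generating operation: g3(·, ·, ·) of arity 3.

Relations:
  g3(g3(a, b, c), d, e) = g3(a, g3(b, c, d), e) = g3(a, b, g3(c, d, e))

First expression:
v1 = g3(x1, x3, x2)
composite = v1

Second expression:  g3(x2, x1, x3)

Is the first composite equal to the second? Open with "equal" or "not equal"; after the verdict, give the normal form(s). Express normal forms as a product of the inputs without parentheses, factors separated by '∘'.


not equal — first x1 ∘ x3 ∘ x2, second x2 ∘ x1 ∘ x3


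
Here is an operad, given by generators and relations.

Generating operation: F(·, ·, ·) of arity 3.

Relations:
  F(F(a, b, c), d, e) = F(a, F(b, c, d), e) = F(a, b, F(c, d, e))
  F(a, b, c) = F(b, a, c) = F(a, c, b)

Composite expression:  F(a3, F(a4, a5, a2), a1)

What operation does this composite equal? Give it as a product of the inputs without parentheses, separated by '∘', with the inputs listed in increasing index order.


a1 ∘ a2 ∘ a3 ∘ a4 ∘ a5

With F associative and commutative, the a-input set is all that matters.
F(a4, a5, a2) flattens to a4 ∘ a5 ∘ a2
F(a3, F(a4, a5, a2), a1) flattens to a3 ∘ a4 ∘ a5 ∘ a2 ∘ a1
reordering the factors by index: a1 ∘ a2 ∘ a3 ∘ a4 ∘ a5


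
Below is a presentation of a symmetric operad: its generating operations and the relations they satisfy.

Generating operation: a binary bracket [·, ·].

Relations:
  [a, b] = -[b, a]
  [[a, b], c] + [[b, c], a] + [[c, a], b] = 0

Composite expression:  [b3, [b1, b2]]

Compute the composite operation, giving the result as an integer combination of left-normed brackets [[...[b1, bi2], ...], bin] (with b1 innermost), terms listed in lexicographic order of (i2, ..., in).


-[[b1, b2], b3]
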